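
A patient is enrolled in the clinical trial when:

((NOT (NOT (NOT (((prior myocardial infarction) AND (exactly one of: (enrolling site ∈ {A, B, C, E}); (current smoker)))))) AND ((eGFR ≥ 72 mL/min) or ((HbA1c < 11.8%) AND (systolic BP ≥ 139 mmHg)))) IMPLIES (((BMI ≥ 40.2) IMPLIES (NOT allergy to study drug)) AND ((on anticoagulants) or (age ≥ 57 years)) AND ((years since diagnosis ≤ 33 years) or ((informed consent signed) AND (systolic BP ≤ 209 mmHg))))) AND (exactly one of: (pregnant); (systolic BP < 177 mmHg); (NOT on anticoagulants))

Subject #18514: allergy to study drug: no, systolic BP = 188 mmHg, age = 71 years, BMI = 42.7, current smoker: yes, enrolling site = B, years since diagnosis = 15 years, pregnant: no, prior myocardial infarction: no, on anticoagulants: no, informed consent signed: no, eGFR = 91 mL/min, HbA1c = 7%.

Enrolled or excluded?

Enrolled

Atomic conditions:
  prior myocardial infarction: no → false
  enrolling site ∈ {A, B, C, E}: B is in the set → true
  current smoker: yes → true
  eGFR ≥ 72 mL/min: 91 ≥ 72 is true
  HbA1c < 11.8%: 7 < 11.8 is true
  systolic BP ≥ 139 mmHg: 188 ≥ 139 is true
  BMI ≥ 40.2: 42.7 ≥ 40.2 is true
  NOT allergy to study drug: no → true
  on anticoagulants: no → false
  age ≥ 57 years: 71 ≥ 57 is true
  years since diagnosis ≤ 33 years: 15 ≤ 33 is true
  informed consent signed: no → false
  systolic BP ≤ 209 mmHg: 188 ≤ 209 is true
  pregnant: no → false
  systolic BP < 177 mmHg: 188 < 177 is false
  NOT on anticoagulants: no → true
Combine:
[1.1.1.1.1.1.2] exactly-one(true, true) = false
[1.1.1.1.1.1] false AND false = false
[1.1.1.1.1] NOT false = true
[1.1.1.1] NOT true = false
[1.1.1] NOT false = true
[1.1.2.2] true AND true = true
[1.1.2] true OR true = true
[1.1] true AND true = true
[1.2.1] true → true = true
[1.2.2] false OR true = true
[1.2.3.2] false AND true = false
[1.2.3] true OR false = true
[1.2] true AND true AND true = true
[1] true → true = true
[2] exactly-one(false, false, true) = true
[root] true AND true = true
Overall: true → enrolled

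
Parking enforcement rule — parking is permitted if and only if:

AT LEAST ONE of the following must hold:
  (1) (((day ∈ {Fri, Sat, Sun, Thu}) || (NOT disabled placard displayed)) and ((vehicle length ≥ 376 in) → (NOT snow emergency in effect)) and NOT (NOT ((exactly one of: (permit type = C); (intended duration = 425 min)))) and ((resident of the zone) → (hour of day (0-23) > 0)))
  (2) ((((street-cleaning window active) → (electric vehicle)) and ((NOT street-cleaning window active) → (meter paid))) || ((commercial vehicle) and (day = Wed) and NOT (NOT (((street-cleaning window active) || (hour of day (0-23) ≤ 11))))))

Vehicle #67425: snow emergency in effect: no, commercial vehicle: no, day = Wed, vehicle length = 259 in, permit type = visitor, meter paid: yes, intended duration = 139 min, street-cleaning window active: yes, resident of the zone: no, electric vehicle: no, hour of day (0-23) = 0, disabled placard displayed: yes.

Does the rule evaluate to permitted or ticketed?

Ticketed

Atomic conditions:
  day ∈ {Fri, Sat, Sun, Thu}: Wed is not in the set → false
  NOT disabled placard displayed: yes → false
  vehicle length ≥ 376 in: 259 ≥ 376 is false
  NOT snow emergency in effect: no → true
  permit type = C: visitor == C is false
  intended duration = 425 min: 139 == 425 is false
  resident of the zone: no → false
  hour of day (0-23) > 0: 0 > 0 is false
  street-cleaning window active: yes → true
  electric vehicle: no → false
  NOT street-cleaning window active: yes → false
  meter paid: yes → true
  commercial vehicle: no → false
  day = Wed: Wed == Wed is true
  hour of day (0-23) ≤ 11: 0 ≤ 11 is true
Combine:
[1.1] false OR false = false
[1.2] false → true (antecedent false ⇒ implication holds) = true
[1.3.1.1] exactly-one(false, false) = false
[1.3.1] NOT false = true
[1.3] NOT true = false
[1.4] false → false (antecedent false ⇒ implication holds) = true
[1] false AND true AND false AND true = false
[2.1.1] true → false = false
[2.1.2] false → true (antecedent false ⇒ implication holds) = true
[2.1] false AND true = false
[2.2.3.1.1] true OR true = true
[2.2.3.1] NOT true = false
[2.2.3] NOT false = true
[2.2] false AND true AND true = false
[2] false OR false = false
[root] false OR false = false
Overall: false → ticketed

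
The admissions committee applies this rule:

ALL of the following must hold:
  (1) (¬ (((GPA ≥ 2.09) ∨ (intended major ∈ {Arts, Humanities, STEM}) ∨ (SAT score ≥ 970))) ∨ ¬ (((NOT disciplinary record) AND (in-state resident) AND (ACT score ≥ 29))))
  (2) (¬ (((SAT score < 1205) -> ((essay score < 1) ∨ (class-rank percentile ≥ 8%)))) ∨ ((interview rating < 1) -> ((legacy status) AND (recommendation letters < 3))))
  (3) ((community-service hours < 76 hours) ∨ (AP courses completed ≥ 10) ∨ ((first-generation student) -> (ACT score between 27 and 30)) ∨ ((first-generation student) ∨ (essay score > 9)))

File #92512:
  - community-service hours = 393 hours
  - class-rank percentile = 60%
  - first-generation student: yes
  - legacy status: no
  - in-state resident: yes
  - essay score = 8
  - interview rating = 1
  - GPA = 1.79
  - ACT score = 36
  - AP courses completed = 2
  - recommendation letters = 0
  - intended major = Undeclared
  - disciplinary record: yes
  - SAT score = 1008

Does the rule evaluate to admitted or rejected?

Atomic conditions:
  GPA ≥ 2.09: 1.79 ≥ 2.09 is false
  intended major ∈ {Arts, Humanities, STEM}: Undeclared is not in the set → false
  SAT score ≥ 970: 1008 ≥ 970 is true
  NOT disciplinary record: yes → false
  in-state resident: yes → true
  ACT score ≥ 29: 36 ≥ 29 is true
  SAT score < 1205: 1008 < 1205 is true
  essay score < 1: 8 < 1 is false
  class-rank percentile ≥ 8%: 60 ≥ 8 is true
  interview rating < 1: 1 < 1 is false
  legacy status: no → false
  recommendation letters < 3: 0 < 3 is true
  community-service hours < 76 hours: 393 < 76 is false
  AP courses completed ≥ 10: 2 ≥ 10 is false
  first-generation student: yes → true
  ACT score between 27 and 30: 36 in [27, 30] is false
  essay score > 9: 8 > 9 is false
Combine:
[1.1.1] false OR false OR true = true
[1.1] NOT true = false
[1.2.1] false AND true AND true = false
[1.2] NOT false = true
[1] false OR true = true
[2.1.1.2] false OR true = true
[2.1.1] true → true = true
[2.1] NOT true = false
[2.2.2] false AND true = false
[2.2] false → false (antecedent false ⇒ implication holds) = true
[2] false OR true = true
[3.3] true → false = false
[3.4] true OR false = true
[3] false OR false OR false OR true = true
[root] true AND true AND true = true
Overall: true → admitted

Admitted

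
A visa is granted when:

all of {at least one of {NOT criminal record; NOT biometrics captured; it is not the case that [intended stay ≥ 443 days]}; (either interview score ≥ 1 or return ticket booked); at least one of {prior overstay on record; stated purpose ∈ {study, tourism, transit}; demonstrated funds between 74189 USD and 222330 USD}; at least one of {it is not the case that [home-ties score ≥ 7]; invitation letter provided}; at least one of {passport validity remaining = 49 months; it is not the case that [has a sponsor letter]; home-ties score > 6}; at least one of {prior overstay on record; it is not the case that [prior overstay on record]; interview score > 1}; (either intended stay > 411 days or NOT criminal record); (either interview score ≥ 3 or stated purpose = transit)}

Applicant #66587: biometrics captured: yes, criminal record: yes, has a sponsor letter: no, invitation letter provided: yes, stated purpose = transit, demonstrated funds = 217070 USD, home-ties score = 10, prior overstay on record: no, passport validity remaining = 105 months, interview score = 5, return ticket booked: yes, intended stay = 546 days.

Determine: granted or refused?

Atomic conditions:
  NOT criminal record: yes → false
  NOT biometrics captured: yes → false
  intended stay ≥ 443 days: 546 ≥ 443 is true
  interview score ≥ 1: 5 ≥ 1 is true
  return ticket booked: yes → true
  prior overstay on record: no → false
  stated purpose ∈ {study, tourism, transit}: transit is in the set → true
  demonstrated funds between 74189 USD and 222330 USD: 217070 in [74189, 222330] is true
  home-ties score ≥ 7: 10 ≥ 7 is true
  invitation letter provided: yes → true
  passport validity remaining = 49 months: 105 == 49 is false
  has a sponsor letter: no → false
  home-ties score > 6: 10 > 6 is true
  interview score > 1: 5 > 1 is true
  intended stay > 411 days: 546 > 411 is true
  interview score ≥ 3: 5 ≥ 3 is true
  stated purpose = transit: transit == transit is true
Combine:
[1.3] NOT true = false
[1] false OR false OR false = false
[2] true OR true = true
[3] false OR true OR true = true
[4.1] NOT true = false
[4] false OR true = true
[5.2] NOT false = true
[5] false OR true OR true = true
[6.2] NOT false = true
[6] false OR true OR true = true
[7] true OR false = true
[8] true OR true = true
[root] false AND true AND true AND true AND true AND true AND true AND true = false
Overall: false → refused

Refused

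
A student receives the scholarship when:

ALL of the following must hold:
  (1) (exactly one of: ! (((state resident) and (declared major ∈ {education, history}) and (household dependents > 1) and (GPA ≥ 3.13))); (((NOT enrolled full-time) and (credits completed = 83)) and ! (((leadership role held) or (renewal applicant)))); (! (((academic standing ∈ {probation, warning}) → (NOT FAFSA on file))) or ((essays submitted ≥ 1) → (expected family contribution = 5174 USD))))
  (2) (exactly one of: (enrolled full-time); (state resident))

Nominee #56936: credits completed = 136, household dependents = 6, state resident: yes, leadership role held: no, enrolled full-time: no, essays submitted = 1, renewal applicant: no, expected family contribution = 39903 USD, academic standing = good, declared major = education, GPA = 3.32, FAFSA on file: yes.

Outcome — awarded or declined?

Declined

Atomic conditions:
  state resident: yes → true
  declared major ∈ {education, history}: education is in the set → true
  household dependents > 1: 6 > 1 is true
  GPA ≥ 3.13: 3.32 ≥ 3.13 is true
  NOT enrolled full-time: no → true
  credits completed = 83: 136 == 83 is false
  leadership role held: no → false
  renewal applicant: no → false
  academic standing ∈ {probation, warning}: good is not in the set → false
  NOT FAFSA on file: yes → false
  essays submitted ≥ 1: 1 ≥ 1 is true
  expected family contribution = 5174 USD: 39903 == 5174 is false
  enrolled full-time: no → false
Combine:
[1.1.1] true AND true AND true AND true = true
[1.1] NOT true = false
[1.2.1] true AND false = false
[1.2.2.1] false OR false = false
[1.2.2] NOT false = true
[1.2] false AND true = false
[1.3.1.1] false → false (antecedent false ⇒ implication holds) = true
[1.3.1] NOT true = false
[1.3.2] true → false = false
[1.3] false OR false = false
[1] exactly-one(false, false, false) = false
[2] exactly-one(false, true) = true
[root] false AND true = false
Overall: false → declined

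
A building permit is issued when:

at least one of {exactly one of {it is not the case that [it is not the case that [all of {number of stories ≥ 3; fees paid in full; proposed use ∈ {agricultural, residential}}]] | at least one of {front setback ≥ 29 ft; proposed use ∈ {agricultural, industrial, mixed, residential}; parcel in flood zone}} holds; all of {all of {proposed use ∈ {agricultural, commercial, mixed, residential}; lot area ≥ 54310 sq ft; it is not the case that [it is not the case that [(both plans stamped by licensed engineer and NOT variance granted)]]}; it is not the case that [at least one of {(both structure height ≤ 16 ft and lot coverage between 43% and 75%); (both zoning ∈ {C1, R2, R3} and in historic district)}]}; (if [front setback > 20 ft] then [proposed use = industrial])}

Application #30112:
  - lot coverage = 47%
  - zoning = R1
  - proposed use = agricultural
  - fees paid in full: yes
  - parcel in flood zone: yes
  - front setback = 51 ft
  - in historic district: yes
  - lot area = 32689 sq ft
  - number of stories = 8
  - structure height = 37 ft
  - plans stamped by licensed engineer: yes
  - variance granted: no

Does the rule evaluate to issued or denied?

Atomic conditions:
  number of stories ≥ 3: 8 ≥ 3 is true
  fees paid in full: yes → true
  proposed use ∈ {agricultural, residential}: agricultural is in the set → true
  front setback ≥ 29 ft: 51 ≥ 29 is true
  proposed use ∈ {agricultural, industrial, mixed, residential}: agricultural is in the set → true
  parcel in flood zone: yes → true
  proposed use ∈ {agricultural, commercial, mixed, residential}: agricultural is in the set → true
  lot area ≥ 54310 sq ft: 32689 ≥ 54310 is false
  plans stamped by licensed engineer: yes → true
  NOT variance granted: no → true
  structure height ≤ 16 ft: 37 ≤ 16 is false
  lot coverage between 43% and 75%: 47 in [43, 75] is true
  zoning ∈ {C1, R2, R3}: R1 is not in the set → false
  in historic district: yes → true
  front setback > 20 ft: 51 > 20 is true
  proposed use = industrial: agricultural == industrial is false
Combine:
[1.1.1.1] true AND true AND true = true
[1.1.1] NOT true = false
[1.1] NOT false = true
[1.2] true OR true OR true = true
[1] exactly-one(true, true) = false
[2.1.3.1.1] true AND true = true
[2.1.3.1] NOT true = false
[2.1.3] NOT false = true
[2.1] true AND false AND true = false
[2.2.1.1] false AND true = false
[2.2.1.2] false AND true = false
[2.2.1] false OR false = false
[2.2] NOT false = true
[2] false AND true = false
[3] true → false = false
[root] false OR false OR false = false
Overall: false → denied

Denied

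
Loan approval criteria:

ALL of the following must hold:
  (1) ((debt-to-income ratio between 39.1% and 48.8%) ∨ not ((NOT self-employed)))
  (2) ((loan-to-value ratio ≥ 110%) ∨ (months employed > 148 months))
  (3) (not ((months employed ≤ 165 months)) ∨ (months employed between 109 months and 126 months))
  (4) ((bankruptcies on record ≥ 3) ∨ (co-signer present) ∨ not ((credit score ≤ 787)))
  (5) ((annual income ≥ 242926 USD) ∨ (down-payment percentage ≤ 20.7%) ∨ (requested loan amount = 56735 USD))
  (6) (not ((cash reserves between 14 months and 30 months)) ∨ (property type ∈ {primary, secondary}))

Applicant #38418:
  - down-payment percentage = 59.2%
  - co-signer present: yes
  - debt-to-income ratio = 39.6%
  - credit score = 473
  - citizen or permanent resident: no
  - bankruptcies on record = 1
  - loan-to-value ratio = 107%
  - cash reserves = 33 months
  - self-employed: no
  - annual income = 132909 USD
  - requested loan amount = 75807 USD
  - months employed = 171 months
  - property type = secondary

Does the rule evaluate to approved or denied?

Atomic conditions:
  debt-to-income ratio between 39.1% and 48.8%: 39.6 in [39.1, 48.8] is true
  NOT self-employed: no → true
  loan-to-value ratio ≥ 110%: 107 ≥ 110 is false
  months employed > 148 months: 171 > 148 is true
  months employed ≤ 165 months: 171 ≤ 165 is false
  months employed between 109 months and 126 months: 171 in [109, 126] is false
  bankruptcies on record ≥ 3: 1 ≥ 3 is false
  co-signer present: yes → true
  credit score ≤ 787: 473 ≤ 787 is true
  annual income ≥ 242926 USD: 132909 ≥ 242926 is false
  down-payment percentage ≤ 20.7%: 59.2 ≤ 20.7 is false
  requested loan amount = 56735 USD: 75807 == 56735 is false
  cash reserves between 14 months and 30 months: 33 in [14, 30] is false
  property type ∈ {primary, secondary}: secondary is in the set → true
Combine:
[1.2] NOT true = false
[1] true OR false = true
[2] false OR true = true
[3.1] NOT false = true
[3] true OR false = true
[4.3] NOT true = false
[4] false OR true OR false = true
[5] false OR false OR false = false
[6.1] NOT false = true
[6] true OR true = true
[root] true AND true AND true AND true AND false AND true = false
Overall: false → denied

Denied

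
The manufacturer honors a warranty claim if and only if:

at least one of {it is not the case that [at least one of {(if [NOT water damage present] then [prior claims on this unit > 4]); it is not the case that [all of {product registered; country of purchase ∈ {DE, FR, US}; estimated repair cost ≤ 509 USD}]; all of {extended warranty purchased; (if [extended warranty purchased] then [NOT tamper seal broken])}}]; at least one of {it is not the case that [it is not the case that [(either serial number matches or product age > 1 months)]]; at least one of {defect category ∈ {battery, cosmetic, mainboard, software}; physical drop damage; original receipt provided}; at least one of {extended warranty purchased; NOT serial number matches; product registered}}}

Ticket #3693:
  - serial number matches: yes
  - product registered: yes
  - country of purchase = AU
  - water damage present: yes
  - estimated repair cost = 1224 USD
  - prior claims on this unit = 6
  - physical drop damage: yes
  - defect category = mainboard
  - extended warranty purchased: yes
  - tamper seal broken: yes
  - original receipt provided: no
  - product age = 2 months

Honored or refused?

Atomic conditions:
  NOT water damage present: yes → false
  prior claims on this unit > 4: 6 > 4 is true
  product registered: yes → true
  country of purchase ∈ {DE, FR, US}: AU is not in the set → false
  estimated repair cost ≤ 509 USD: 1224 ≤ 509 is false
  extended warranty purchased: yes → true
  NOT tamper seal broken: yes → false
  serial number matches: yes → true
  product age > 1 months: 2 > 1 is true
  defect category ∈ {battery, cosmetic, mainboard, software}: mainboard is in the set → true
  physical drop damage: yes → true
  original receipt provided: no → false
  NOT serial number matches: yes → false
Combine:
[1.1.1] false → true (antecedent false ⇒ implication holds) = true
[1.1.2.1] true AND false AND false = false
[1.1.2] NOT false = true
[1.1.3.2] true → false = false
[1.1.3] true AND false = false
[1.1] true OR true OR false = true
[1] NOT true = false
[2.1.1.1] true OR true = true
[2.1.1] NOT true = false
[2.1] NOT false = true
[2.2] true OR true OR false = true
[2.3] true OR false OR true = true
[2] true OR true OR true = true
[root] false OR true = true
Overall: true → honored

Honored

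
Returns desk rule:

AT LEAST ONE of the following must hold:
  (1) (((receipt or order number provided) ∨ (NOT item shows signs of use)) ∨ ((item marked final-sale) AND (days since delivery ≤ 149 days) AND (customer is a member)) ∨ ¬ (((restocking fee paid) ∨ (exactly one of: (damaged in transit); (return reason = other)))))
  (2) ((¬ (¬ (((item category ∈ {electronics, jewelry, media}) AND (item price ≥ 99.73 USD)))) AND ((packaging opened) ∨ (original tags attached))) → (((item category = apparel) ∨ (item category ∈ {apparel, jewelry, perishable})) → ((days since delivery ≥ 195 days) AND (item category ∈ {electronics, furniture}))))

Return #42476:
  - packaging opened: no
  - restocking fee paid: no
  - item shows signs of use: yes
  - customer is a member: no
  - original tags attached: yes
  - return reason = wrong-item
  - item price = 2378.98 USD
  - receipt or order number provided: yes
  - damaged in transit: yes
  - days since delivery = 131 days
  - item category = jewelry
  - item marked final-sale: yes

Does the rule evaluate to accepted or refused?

Accepted

Atomic conditions:
  receipt or order number provided: yes → true
  NOT item shows signs of use: yes → false
  item marked final-sale: yes → true
  days since delivery ≤ 149 days: 131 ≤ 149 is true
  customer is a member: no → false
  restocking fee paid: no → false
  damaged in transit: yes → true
  return reason = other: wrong-item == other is false
  item category ∈ {electronics, jewelry, media}: jewelry is in the set → true
  item price ≥ 99.73 USD: 2378.98 ≥ 99.73 is true
  packaging opened: no → false
  original tags attached: yes → true
  item category = apparel: jewelry == apparel is false
  item category ∈ {apparel, jewelry, perishable}: jewelry is in the set → true
  days since delivery ≥ 195 days: 131 ≥ 195 is false
  item category ∈ {electronics, furniture}: jewelry is not in the set → false
Combine:
[1.1] true OR false = true
[1.2] true AND true AND false = false
[1.3.1.2] exactly-one(true, false) = true
[1.3.1] false OR true = true
[1.3] NOT true = false
[1] true OR false OR false = true
[2.1.1.1.1] true AND true = true
[2.1.1.1] NOT true = false
[2.1.1] NOT false = true
[2.1.2] false OR true = true
[2.1] true AND true = true
[2.2.1] false OR true = true
[2.2.2] false AND false = false
[2.2] true → false = false
[2] true → false = false
[root] true OR false = true
Overall: true → accepted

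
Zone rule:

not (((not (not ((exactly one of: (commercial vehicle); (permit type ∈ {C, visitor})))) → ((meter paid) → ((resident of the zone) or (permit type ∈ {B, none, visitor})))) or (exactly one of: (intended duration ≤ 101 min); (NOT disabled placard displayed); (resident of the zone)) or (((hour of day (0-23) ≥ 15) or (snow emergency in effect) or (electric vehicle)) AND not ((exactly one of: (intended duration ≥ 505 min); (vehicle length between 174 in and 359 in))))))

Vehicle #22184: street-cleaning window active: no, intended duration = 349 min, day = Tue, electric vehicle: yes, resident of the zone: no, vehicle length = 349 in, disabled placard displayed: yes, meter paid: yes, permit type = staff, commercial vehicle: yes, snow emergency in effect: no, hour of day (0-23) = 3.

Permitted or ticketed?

Atomic conditions:
  commercial vehicle: yes → true
  permit type ∈ {C, visitor}: staff is not in the set → false
  meter paid: yes → true
  resident of the zone: no → false
  permit type ∈ {B, none, visitor}: staff is not in the set → false
  intended duration ≤ 101 min: 349 ≤ 101 is false
  NOT disabled placard displayed: yes → false
  hour of day (0-23) ≥ 15: 3 ≥ 15 is false
  snow emergency in effect: no → false
  electric vehicle: yes → true
  intended duration ≥ 505 min: 349 ≥ 505 is false
  vehicle length between 174 in and 359 in: 349 in [174, 359] is true
Combine:
[1.1.1.1.1] exactly-one(true, false) = true
[1.1.1.1] NOT true = false
[1.1.1] NOT false = true
[1.1.2.2] false OR false = false
[1.1.2] true → false = false
[1.1] true → false = false
[1.2] exactly-one(false, false, false) = false
[1.3.1] false OR false OR true = true
[1.3.2.1] exactly-one(false, true) = true
[1.3.2] NOT true = false
[1.3] true AND false = false
[1] false OR false OR false = false
[root] NOT false = true
Overall: true → permitted

Permitted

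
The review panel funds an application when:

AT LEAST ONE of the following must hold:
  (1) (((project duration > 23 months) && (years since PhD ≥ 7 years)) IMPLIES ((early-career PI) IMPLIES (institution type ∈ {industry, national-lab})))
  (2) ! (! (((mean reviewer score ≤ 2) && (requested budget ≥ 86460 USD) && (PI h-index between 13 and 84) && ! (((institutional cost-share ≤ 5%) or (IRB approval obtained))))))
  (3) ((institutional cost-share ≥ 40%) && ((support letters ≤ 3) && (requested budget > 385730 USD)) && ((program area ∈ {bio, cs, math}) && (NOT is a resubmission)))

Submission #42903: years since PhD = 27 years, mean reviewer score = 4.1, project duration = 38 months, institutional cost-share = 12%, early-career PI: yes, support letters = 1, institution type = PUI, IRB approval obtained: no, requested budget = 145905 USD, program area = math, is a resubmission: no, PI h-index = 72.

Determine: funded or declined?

Declined

Atomic conditions:
  project duration > 23 months: 38 > 23 is true
  years since PhD ≥ 7 years: 27 ≥ 7 is true
  early-career PI: yes → true
  institution type ∈ {industry, national-lab}: PUI is not in the set → false
  mean reviewer score ≤ 2: 4.1 ≤ 2 is false
  requested budget ≥ 86460 USD: 145905 ≥ 86460 is true
  PI h-index between 13 and 84: 72 in [13, 84] is true
  institutional cost-share ≤ 5%: 12 ≤ 5 is false
  IRB approval obtained: no → false
  institutional cost-share ≥ 40%: 12 ≥ 40 is false
  support letters ≤ 3: 1 ≤ 3 is true
  requested budget > 385730 USD: 145905 > 385730 is false
  program area ∈ {bio, cs, math}: math is in the set → true
  NOT is a resubmission: no → true
Combine:
[1.1] true AND true = true
[1.2] true → false = false
[1] true → false = false
[2.1.1.4.1] false OR false = false
[2.1.1.4] NOT false = true
[2.1.1] false AND true AND true AND true = false
[2.1] NOT false = true
[2] NOT true = false
[3.2] true AND false = false
[3.3] true AND true = true
[3] false AND false AND true = false
[root] false OR false OR false = false
Overall: false → declined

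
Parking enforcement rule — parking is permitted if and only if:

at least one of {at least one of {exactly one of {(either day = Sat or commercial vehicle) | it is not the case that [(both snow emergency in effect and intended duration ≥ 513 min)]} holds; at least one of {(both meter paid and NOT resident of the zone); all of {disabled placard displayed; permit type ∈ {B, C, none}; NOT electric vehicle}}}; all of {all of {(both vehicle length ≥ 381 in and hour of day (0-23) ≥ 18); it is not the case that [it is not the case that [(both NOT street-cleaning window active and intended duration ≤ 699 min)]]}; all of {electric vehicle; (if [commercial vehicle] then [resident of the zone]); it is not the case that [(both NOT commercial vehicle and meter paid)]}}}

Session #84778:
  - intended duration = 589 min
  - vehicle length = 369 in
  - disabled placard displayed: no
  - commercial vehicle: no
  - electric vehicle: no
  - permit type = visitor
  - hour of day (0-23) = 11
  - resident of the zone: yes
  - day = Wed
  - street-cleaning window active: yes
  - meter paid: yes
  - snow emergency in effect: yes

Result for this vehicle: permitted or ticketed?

Atomic conditions:
  day = Sat: Wed == Sat is false
  commercial vehicle: no → false
  snow emergency in effect: yes → true
  intended duration ≥ 513 min: 589 ≥ 513 is true
  meter paid: yes → true
  NOT resident of the zone: yes → false
  disabled placard displayed: no → false
  permit type ∈ {B, C, none}: visitor is not in the set → false
  NOT electric vehicle: no → true
  vehicle length ≥ 381 in: 369 ≥ 381 is false
  hour of day (0-23) ≥ 18: 11 ≥ 18 is false
  NOT street-cleaning window active: yes → false
  intended duration ≤ 699 min: 589 ≤ 699 is true
  electric vehicle: no → false
  resident of the zone: yes → true
  NOT commercial vehicle: no → true
Combine:
[1.1.1] false OR false = false
[1.1.2.1] true AND true = true
[1.1.2] NOT true = false
[1.1] exactly-one(false, false) = false
[1.2.1] true AND false = false
[1.2.2] false AND false AND true = false
[1.2] false OR false = false
[1] false OR false = false
[2.1.1] false AND false = false
[2.1.2.1.1] false AND true = false
[2.1.2.1] NOT false = true
[2.1.2] NOT true = false
[2.1] false AND false = false
[2.2.2] false → true (antecedent false ⇒ implication holds) = true
[2.2.3.1] true AND true = true
[2.2.3] NOT true = false
[2.2] false AND true AND false = false
[2] false AND false = false
[root] false OR false = false
Overall: false → ticketed

Ticketed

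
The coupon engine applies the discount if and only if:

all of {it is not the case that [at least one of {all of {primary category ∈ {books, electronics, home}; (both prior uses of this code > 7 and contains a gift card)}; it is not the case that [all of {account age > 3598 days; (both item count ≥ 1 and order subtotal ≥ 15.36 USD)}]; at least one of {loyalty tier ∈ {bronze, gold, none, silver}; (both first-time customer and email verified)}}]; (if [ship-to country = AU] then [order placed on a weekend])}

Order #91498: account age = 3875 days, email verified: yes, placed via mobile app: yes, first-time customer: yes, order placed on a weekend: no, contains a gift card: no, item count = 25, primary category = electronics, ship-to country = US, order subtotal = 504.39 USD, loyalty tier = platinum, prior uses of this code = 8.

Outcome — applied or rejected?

Rejected

Atomic conditions:
  primary category ∈ {books, electronics, home}: electronics is in the set → true
  prior uses of this code > 7: 8 > 7 is true
  contains a gift card: no → false
  account age > 3598 days: 3875 > 3598 is true
  item count ≥ 1: 25 ≥ 1 is true
  order subtotal ≥ 15.36 USD: 504.39 ≥ 15.36 is true
  loyalty tier ∈ {bronze, gold, none, silver}: platinum is not in the set → false
  first-time customer: yes → true
  email verified: yes → true
  ship-to country = AU: US == AU is false
  order placed on a weekend: no → false
Combine:
[1.1.1.2] true AND false = false
[1.1.1] true AND false = false
[1.1.2.1.2] true AND true = true
[1.1.2.1] true AND true = true
[1.1.2] NOT true = false
[1.1.3.2] true AND true = true
[1.1.3] false OR true = true
[1.1] false OR false OR true = true
[1] NOT true = false
[2] false → false (antecedent false ⇒ implication holds) = true
[root] false AND true = false
Overall: false → rejected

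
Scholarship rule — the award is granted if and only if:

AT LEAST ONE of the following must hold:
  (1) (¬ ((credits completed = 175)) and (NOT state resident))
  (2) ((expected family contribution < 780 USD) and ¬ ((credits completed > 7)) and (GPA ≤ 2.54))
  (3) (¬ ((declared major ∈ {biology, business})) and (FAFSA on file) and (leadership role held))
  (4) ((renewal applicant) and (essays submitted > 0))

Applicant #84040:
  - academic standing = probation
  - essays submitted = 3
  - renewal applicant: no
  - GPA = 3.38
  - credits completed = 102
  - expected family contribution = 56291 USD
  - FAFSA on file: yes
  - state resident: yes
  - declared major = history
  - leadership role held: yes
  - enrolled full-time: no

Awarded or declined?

Awarded

Atomic conditions:
  credits completed = 175: 102 == 175 is false
  NOT state resident: yes → false
  expected family contribution < 780 USD: 56291 < 780 is false
  credits completed > 7: 102 > 7 is true
  GPA ≤ 2.54: 3.38 ≤ 2.54 is false
  declared major ∈ {biology, business}: history is not in the set → false
  FAFSA on file: yes → true
  leadership role held: yes → true
  renewal applicant: no → false
  essays submitted > 0: 3 > 0 is true
Combine:
[1.1] NOT false = true
[1] true AND false = false
[2.2] NOT true = false
[2] false AND false AND false = false
[3.1] NOT false = true
[3] true AND true AND true = true
[4] false AND true = false
[root] false OR false OR true OR false = true
Overall: true → awarded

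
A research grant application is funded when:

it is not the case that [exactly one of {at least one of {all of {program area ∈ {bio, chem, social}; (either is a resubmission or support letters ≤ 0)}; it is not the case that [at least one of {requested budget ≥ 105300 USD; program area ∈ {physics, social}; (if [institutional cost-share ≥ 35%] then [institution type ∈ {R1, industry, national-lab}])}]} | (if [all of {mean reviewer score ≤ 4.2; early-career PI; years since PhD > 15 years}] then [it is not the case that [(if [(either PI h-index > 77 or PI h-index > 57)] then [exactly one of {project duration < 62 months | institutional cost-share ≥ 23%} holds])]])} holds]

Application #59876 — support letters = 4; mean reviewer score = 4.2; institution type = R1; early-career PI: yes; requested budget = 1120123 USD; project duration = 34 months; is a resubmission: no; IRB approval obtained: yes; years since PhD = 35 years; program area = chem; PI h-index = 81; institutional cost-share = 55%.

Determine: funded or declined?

Declined

Atomic conditions:
  program area ∈ {bio, chem, social}: chem is in the set → true
  is a resubmission: no → false
  support letters ≤ 0: 4 ≤ 0 is false
  requested budget ≥ 105300 USD: 1120123 ≥ 105300 is true
  program area ∈ {physics, social}: chem is not in the set → false
  institutional cost-share ≥ 35%: 55 ≥ 35 is true
  institution type ∈ {R1, industry, national-lab}: R1 is in the set → true
  mean reviewer score ≤ 4.2: 4.2 ≤ 4.2 is true
  early-career PI: yes → true
  years since PhD > 15 years: 35 > 15 is true
  PI h-index > 77: 81 > 77 is true
  PI h-index > 57: 81 > 57 is true
  project duration < 62 months: 34 < 62 is true
  institutional cost-share ≥ 23%: 55 ≥ 23 is true
Combine:
[1.1.1.2] false OR false = false
[1.1.1] true AND false = false
[1.1.2.1.3] true → true = true
[1.1.2.1] true OR false OR true = true
[1.1.2] NOT true = false
[1.1] false OR false = false
[1.2.1] true AND true AND true = true
[1.2.2.1.1] true OR true = true
[1.2.2.1.2] exactly-one(true, true) = false
[1.2.2.1] true → false = false
[1.2.2] NOT false = true
[1.2] true → true = true
[1] exactly-one(false, true) = true
[root] NOT true = false
Overall: false → declined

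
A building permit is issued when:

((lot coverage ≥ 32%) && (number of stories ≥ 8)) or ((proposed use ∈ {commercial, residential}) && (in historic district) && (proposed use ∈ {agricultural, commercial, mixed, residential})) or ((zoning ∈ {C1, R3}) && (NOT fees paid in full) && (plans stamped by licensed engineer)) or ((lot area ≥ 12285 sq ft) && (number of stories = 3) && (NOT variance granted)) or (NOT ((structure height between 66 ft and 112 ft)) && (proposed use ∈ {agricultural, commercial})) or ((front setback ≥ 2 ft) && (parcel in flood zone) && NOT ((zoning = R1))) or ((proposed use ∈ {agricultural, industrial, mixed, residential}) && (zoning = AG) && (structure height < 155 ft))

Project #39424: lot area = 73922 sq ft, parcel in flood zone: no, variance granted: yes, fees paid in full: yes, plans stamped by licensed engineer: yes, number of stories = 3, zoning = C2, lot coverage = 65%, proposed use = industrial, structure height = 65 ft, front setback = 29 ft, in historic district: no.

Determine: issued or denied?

Atomic conditions:
  lot coverage ≥ 32%: 65 ≥ 32 is true
  number of stories ≥ 8: 3 ≥ 8 is false
  proposed use ∈ {commercial, residential}: industrial is not in the set → false
  in historic district: no → false
  proposed use ∈ {agricultural, commercial, mixed, residential}: industrial is not in the set → false
  zoning ∈ {C1, R3}: C2 is not in the set → false
  NOT fees paid in full: yes → false
  plans stamped by licensed engineer: yes → true
  lot area ≥ 12285 sq ft: 73922 ≥ 12285 is true
  number of stories = 3: 3 == 3 is true
  NOT variance granted: yes → false
  structure height between 66 ft and 112 ft: 65 in [66, 112] is false
  proposed use ∈ {agricultural, commercial}: industrial is not in the set → false
  front setback ≥ 2 ft: 29 ≥ 2 is true
  parcel in flood zone: no → false
  zoning = R1: C2 == R1 is false
  proposed use ∈ {agricultural, industrial, mixed, residential}: industrial is in the set → true
  zoning = AG: C2 == AG is false
  structure height < 155 ft: 65 < 155 is true
Combine:
[1] true AND false = false
[2] false AND false AND false = false
[3] false AND false AND true = false
[4] true AND true AND false = false
[5.1] NOT false = true
[5] true AND false = false
[6.3] NOT false = true
[6] true AND false AND true = false
[7] true AND false AND true = false
[root] false OR false OR false OR false OR false OR false OR false = false
Overall: false → denied

Denied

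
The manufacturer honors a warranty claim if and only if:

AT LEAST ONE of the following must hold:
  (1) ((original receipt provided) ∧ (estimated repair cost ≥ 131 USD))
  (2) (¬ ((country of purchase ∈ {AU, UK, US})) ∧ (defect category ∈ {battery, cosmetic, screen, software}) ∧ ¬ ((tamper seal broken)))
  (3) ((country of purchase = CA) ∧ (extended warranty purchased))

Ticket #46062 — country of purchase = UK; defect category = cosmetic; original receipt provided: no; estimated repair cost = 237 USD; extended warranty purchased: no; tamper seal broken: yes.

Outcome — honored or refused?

Refused

Atomic conditions:
  original receipt provided: no → false
  estimated repair cost ≥ 131 USD: 237 ≥ 131 is true
  country of purchase ∈ {AU, UK, US}: UK is in the set → true
  defect category ∈ {battery, cosmetic, screen, software}: cosmetic is in the set → true
  tamper seal broken: yes → true
  country of purchase = CA: UK == CA is false
  extended warranty purchased: no → false
Combine:
[1] false AND true = false
[2.1] NOT true = false
[2.3] NOT true = false
[2] false AND true AND false = false
[3] false AND false = false
[root] false OR false OR false = false
Overall: false → refused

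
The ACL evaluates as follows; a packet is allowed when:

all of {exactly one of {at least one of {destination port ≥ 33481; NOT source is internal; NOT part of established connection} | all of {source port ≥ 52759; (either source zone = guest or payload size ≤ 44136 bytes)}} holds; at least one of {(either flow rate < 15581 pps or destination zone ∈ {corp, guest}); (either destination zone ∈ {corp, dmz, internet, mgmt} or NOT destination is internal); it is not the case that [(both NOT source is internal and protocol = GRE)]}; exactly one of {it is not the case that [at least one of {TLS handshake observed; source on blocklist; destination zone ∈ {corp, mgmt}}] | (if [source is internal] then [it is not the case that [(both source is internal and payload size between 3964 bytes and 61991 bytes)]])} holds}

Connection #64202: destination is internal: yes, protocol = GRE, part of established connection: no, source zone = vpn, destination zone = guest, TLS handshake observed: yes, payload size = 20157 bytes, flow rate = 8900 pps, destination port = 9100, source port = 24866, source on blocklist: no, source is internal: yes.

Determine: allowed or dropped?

Dropped

Atomic conditions:
  destination port ≥ 33481: 9100 ≥ 33481 is false
  NOT source is internal: yes → false
  NOT part of established connection: no → true
  source port ≥ 52759: 24866 ≥ 52759 is false
  source zone = guest: vpn == guest is false
  payload size ≤ 44136 bytes: 20157 ≤ 44136 is true
  flow rate < 15581 pps: 8900 < 15581 is true
  destination zone ∈ {corp, guest}: guest is in the set → true
  destination zone ∈ {corp, dmz, internet, mgmt}: guest is not in the set → false
  NOT destination is internal: yes → false
  protocol = GRE: GRE == GRE is true
  TLS handshake observed: yes → true
  source on blocklist: no → false
  destination zone ∈ {corp, mgmt}: guest is not in the set → false
  source is internal: yes → true
  payload size between 3964 bytes and 61991 bytes: 20157 in [3964, 61991] is true
Combine:
[1.1] false OR false OR true = true
[1.2.2] false OR true = true
[1.2] false AND true = false
[1] exactly-one(true, false) = true
[2.1] true OR true = true
[2.2] false OR false = false
[2.3.1] false AND true = false
[2.3] NOT false = true
[2] true OR false OR true = true
[3.1.1] true OR false OR false = true
[3.1] NOT true = false
[3.2.2.1] true AND true = true
[3.2.2] NOT true = false
[3.2] true → false = false
[3] exactly-one(false, false) = false
[root] true AND true AND false = false
Overall: false → dropped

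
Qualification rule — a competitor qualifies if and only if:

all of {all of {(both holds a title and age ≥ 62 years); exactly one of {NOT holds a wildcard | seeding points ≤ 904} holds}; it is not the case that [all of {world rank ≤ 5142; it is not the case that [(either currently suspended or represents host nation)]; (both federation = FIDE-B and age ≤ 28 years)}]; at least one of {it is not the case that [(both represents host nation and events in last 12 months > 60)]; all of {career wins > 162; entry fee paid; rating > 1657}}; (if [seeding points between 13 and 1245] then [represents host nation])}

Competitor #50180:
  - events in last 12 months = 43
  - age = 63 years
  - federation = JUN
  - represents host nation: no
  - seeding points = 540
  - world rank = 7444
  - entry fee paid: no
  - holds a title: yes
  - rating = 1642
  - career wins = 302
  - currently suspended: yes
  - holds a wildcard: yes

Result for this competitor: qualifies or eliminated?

Atomic conditions:
  holds a title: yes → true
  age ≥ 62 years: 63 ≥ 62 is true
  NOT holds a wildcard: yes → false
  seeding points ≤ 904: 540 ≤ 904 is true
  world rank ≤ 5142: 7444 ≤ 5142 is false
  currently suspended: yes → true
  represents host nation: no → false
  federation = FIDE-B: JUN == FIDE-B is false
  age ≤ 28 years: 63 ≤ 28 is false
  events in last 12 months > 60: 43 > 60 is false
  career wins > 162: 302 > 162 is true
  entry fee paid: no → false
  rating > 1657: 1642 > 1657 is false
  seeding points between 13 and 1245: 540 in [13, 1245] is true
Combine:
[1.1] true AND true = true
[1.2] exactly-one(false, true) = true
[1] true AND true = true
[2.1.2.1] true OR false = true
[2.1.2] NOT true = false
[2.1.3] false AND false = false
[2.1] false AND false AND false = false
[2] NOT false = true
[3.1.1] false AND false = false
[3.1] NOT false = true
[3.2] true AND false AND false = false
[3] true OR false = true
[4] true → false = false
[root] true AND true AND true AND false = false
Overall: false → eliminated

Eliminated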